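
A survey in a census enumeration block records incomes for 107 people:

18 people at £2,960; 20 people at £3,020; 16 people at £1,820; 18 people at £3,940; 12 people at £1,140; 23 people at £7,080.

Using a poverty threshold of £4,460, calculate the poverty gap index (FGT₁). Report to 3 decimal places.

0.309

Incomes under z: 12×£1,140, 16×£1,820, 18×£2,960, 20×£3,020, 18×£3,940 (q = 84 of N = 107).
Shortfall ratios: (4460−1140)/4460 = 0.7444 (×12); (4460−1820)/4460 = 0.5919 (×16); (4460−2960)/4460 = 0.3363 (×18); (4460−3020)/4460 = 0.3229 (×20); (4460−3940)/4460 = 0.1166 (×18).
Σ = 33.013453. Dividing by the full population N = 107 gives P₁ = 0.309.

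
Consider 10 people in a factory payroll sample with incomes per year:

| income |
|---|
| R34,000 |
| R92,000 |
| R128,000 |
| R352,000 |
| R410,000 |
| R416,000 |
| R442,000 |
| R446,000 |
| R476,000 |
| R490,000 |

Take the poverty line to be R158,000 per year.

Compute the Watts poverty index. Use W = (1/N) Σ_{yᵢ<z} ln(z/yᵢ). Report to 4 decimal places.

0.2288

Below z: R34,000, R92,000, R128,000 (q = 3 of N = 10).
Log gaps: ln(158000/34000) = 1.5362; ln(158000/92000) = 0.5408; ln(158000/128000) = 0.2106.
W = 2.287606 / 10 = 0.2288.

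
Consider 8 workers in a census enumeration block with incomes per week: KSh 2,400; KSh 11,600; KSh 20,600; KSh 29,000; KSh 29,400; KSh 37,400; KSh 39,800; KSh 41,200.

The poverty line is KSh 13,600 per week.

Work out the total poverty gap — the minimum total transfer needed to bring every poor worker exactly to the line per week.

KSh 13,200

Below the line: KSh 2,400, KSh 11,600 (q = 2 of N = 8).
Individual gaps: 13600−2400 = 11200; 13600−11600 = 2000.
Aggregate gap = KSh 13,200.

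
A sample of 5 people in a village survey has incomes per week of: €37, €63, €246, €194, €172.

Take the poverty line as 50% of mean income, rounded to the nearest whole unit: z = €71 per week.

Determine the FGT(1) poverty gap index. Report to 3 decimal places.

Poor units: €37, €63 (q = 2 of N = 5).
Shortfall ratios: (71−37)/71 = 0.4789; (71−63)/71 = 0.1127.
Σ = 0.591549. Dividing by the full population N = 5 gives P₁ = 0.118.

0.118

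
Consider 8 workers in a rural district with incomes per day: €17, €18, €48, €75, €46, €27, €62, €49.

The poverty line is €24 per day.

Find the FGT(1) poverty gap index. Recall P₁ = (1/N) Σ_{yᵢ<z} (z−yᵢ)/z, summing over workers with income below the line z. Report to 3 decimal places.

0.068

Incomes under z: €17, €18 (q = 2 of N = 8).
Relative gaps: (24−17)/24 = 0.2917; (24−18)/24 = 0.2500.
Sum of shortfalls = 0.541667; P₁ averages over all N: 0.541667 / 8 = 0.068.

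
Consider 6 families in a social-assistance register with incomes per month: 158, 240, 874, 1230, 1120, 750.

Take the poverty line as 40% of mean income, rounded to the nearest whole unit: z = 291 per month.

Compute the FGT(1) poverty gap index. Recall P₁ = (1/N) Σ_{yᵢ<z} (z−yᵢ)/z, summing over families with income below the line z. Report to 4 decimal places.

0.1054

Below z: 158, 240 (q = 2 of N = 6).
Normalized shortfalls: (291−158)/291 = 0.4570; (291−240)/291 = 0.1753.
Sum of shortfalls = 0.632302; P₁ averages over all N: 0.632302 / 6 = 0.1054.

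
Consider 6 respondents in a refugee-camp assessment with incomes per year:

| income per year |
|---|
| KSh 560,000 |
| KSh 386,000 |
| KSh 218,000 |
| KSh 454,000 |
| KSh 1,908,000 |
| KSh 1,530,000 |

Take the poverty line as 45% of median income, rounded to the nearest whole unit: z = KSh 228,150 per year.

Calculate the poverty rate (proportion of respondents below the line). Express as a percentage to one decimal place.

1 of the 6 respondents have income below KSh 228,150.
H = 1/6 = 16.7%.

16.7%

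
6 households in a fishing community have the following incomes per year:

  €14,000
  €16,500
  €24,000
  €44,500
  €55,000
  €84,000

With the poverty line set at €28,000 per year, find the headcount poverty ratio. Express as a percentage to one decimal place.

3 of the 6 households have income below €28,000.
H = 3/6 = 50.0%.

50.0%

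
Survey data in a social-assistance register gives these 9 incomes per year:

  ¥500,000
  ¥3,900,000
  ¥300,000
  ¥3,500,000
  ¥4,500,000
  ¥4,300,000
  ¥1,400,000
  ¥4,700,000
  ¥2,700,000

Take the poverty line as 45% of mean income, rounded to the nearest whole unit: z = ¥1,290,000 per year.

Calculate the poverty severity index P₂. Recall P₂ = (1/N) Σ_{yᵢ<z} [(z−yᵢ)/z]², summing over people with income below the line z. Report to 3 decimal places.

0.107

Below z: ¥300,000, ¥500,000 (q = 2 of N = 9).
Relative gaps: (1290000−300000)/1290000 = 0.7674; (1290000−500000)/1290000 = 0.6124.
Squared: 0.5890; 0.3750.
Sum = 0.964005; P₂ = 0.964005 / 9 = 0.107.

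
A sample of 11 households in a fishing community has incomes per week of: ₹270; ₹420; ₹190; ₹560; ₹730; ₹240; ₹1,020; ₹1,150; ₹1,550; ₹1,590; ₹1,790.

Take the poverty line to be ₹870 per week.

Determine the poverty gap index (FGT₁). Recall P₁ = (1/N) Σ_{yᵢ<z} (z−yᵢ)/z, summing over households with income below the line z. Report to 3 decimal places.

Below the line: ₹190, ₹240, ₹270, ₹420, ₹560, ₹730 (q = 6 of N = 11).
Relative gaps: (870−190)/870 = 0.7816; (870−240)/870 = 0.7241; (870−270)/870 = 0.6897; (870−420)/870 = 0.5172; (870−560)/870 = 0.3563; (870−730)/870 = 0.1609.
Σ = 3.229885. Dividing by the full population N = 11 gives P₁ = 0.294.

0.294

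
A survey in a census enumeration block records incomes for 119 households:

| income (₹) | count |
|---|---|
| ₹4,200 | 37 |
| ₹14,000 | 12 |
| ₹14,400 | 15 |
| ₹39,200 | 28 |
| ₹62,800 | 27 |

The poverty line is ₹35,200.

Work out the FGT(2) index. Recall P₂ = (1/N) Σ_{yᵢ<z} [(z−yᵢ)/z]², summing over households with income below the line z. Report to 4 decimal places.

0.3217

Incomes under z: 37×₹4,200, 12×₹14,000, 15×₹14,400 (q = 64 of N = 119).
Relative gaps: (35200−4200)/35200 = 0.8807 (×37); (35200−14000)/35200 = 0.6023 (×12); (35200−14400)/35200 = 0.5909 (×15).
Squared: 0.7756 (×37); 0.3627 (×12); 0.3492 (×15).
Sum = 38.287610; P₂ = 38.287610 / 119 = 0.3217.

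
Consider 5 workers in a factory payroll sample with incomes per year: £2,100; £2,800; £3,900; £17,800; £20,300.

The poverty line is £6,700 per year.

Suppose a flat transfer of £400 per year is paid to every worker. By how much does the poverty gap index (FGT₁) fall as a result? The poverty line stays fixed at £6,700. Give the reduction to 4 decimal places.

Before: below the line — £2,100, £2,800, £3,900; poverty gap index (FGT₁) = 0.337313.
After the £400 transfer: below the line — £2,500, £3,200, £4,300; poverty gap index (FGT₁) = 0.301493.
Reduction = 0.337313 − 0.301493 = 0.0358.

0.0358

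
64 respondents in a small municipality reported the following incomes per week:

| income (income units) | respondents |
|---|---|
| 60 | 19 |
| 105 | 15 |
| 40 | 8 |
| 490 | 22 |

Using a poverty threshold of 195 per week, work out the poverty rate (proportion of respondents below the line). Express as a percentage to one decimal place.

65.6%

42 of the 64 respondents have income below 195.
H = 42/64 = 65.6%.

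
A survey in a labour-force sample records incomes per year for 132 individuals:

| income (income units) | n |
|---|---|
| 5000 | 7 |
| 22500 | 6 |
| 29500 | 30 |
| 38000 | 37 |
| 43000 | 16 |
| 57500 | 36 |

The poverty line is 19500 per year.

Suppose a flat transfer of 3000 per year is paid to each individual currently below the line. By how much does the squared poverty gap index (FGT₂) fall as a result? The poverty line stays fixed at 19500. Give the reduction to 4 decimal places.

0.0109

Before: below the line — 7×5000; squared poverty gap index (FGT₂) = 0.029322.
After the 3000 transfer: below the line — 7×8000; squared poverty gap index (FGT₂) = 0.018444.
Reduction = 0.029322 − 0.018444 = 0.0109.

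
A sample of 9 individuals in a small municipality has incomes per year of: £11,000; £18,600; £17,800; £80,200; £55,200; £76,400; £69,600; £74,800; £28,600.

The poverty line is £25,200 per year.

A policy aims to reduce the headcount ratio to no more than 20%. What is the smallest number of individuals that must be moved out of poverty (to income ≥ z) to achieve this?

Currently q = 3 of N = 9 are below the line (H = 0.333).
A headcount ratio of at most 20% allows at most ⌊0.20 × 9⌋ = 1 poor individuals.
So at least 3 − 1 = 2 must be lifted.

2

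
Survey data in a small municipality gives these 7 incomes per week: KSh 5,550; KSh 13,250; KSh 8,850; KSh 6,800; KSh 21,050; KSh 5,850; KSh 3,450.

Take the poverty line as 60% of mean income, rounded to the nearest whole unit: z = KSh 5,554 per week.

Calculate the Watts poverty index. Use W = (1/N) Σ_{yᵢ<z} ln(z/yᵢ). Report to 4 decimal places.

0.0681

Below the line: KSh 3,450, KSh 5,550 (q = 2 of N = 7).
ln(z/y) terms: ln(5554/3450) = 0.4761; ln(5554/5550) = 0.0007.
W = 0.476865 / 7 = 0.0681.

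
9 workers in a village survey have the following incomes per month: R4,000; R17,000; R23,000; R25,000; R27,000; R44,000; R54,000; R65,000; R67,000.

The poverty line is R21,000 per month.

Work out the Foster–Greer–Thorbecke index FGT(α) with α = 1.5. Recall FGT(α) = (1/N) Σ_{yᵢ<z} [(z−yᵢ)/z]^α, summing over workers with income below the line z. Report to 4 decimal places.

Incomes under z: R4,000, R17,000 (q = 2 of N = 9).
Relative gaps: (21000−4000)/21000 = 0.8095; (21000−17000)/21000 = 0.1905.
Raised to α = 1.5: 0.72836; 0.08313.
Sum = 0.811488; FGT(1.5) = 0.811488 / 9 = 0.0902.

0.0902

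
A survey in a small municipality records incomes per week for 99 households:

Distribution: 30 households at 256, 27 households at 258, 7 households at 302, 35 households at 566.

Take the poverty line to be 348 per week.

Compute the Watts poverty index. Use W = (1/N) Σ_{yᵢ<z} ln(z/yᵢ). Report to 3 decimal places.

Below the line: 30×256, 27×258, 7×302 (q = 64 of N = 99).
Log gaps: ln(348/256) = 0.3070 (×30); ln(348/258) = 0.2992 (×27); ln(348/302) = 0.1418 (×7).
W = 18.282737 / 99 = 0.185.

0.185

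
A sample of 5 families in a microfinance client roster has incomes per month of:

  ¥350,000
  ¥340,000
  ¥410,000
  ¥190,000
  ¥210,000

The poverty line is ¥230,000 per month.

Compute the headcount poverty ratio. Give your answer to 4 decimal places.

2 of the 5 families have income below ¥230,000.
H = 2/5 = 0.4000.

0.4000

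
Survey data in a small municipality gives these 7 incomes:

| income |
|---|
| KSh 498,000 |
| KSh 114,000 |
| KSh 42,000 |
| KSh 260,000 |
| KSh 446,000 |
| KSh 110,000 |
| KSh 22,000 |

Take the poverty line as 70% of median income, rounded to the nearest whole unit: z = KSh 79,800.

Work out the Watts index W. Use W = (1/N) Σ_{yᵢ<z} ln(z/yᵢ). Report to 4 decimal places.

Incomes under z: KSh 22,000, KSh 42,000 (q = 2 of N = 7).
ln(z/y) terms: ln(79800/22000) = 1.2885; ln(79800/42000) = 0.6419.
W = 1.930335 / 7 = 0.2758.

0.2758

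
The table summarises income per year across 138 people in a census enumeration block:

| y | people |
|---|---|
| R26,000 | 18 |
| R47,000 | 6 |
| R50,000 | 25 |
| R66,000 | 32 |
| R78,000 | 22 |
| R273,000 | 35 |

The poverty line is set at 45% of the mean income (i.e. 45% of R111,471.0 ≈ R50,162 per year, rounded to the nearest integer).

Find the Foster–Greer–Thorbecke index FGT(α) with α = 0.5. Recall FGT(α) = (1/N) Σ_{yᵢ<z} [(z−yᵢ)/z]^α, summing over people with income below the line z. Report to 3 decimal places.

Poor units: 18×R26,000, 6×R47,000, 25×R50,000 (q = 49 of N = 138).
Gap ratios (z−y)/z: (50162−26000)/50162 = 0.4817 (×18); (50162−47000)/50162 = 0.0630 (×6); (50162−50000)/50162 = 0.0032 (×25).
Raised to α = 0.5: 0.69403 (×18); 0.25107 (×6); 0.05683 (×25).
Sum = 15.419703; FGT(0.5) = 15.419703 / 138 = 0.112.

0.112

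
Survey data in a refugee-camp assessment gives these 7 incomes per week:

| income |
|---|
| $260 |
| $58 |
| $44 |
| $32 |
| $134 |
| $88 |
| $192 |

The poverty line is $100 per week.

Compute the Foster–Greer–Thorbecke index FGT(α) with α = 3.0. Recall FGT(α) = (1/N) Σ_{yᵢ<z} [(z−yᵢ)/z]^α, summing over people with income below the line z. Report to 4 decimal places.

0.0808

Below the line: $32, $44, $58, $88 (q = 4 of N = 7).
Gap ratios (z−y)/z: (100−32)/100 = 0.6800; (100−44)/100 = 0.5600; (100−58)/100 = 0.4200; (100−88)/100 = 0.1200.
Raised to α = 3.0: 0.31443; 0.17562; 0.07409; 0.00173.
Sum = 0.565864; FGT(3.0) = 0.565864 / 7 = 0.0808.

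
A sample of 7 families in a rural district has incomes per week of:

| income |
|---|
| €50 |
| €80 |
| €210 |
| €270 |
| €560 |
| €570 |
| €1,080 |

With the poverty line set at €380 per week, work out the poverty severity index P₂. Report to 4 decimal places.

Poor units: €50, €80, €210, €270 (q = 4 of N = 7).
Normalized shortfalls: (380−50)/380 = 0.8684; (380−80)/380 = 0.7895; (380−210)/380 = 0.4474; (380−270)/380 = 0.2895.
Squared: 0.7542; 0.6233; 0.2001; 0.0838.
Sum = 1.661357; P₂ = 1.661357 / 7 = 0.2373.

0.2373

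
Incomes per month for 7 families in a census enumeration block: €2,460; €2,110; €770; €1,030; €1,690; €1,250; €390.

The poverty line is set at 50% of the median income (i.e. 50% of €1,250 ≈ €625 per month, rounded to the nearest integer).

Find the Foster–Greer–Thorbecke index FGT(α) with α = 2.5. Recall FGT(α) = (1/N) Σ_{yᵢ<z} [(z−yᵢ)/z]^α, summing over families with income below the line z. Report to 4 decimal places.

Below the line: €390 (q = 1 of N = 7).
Normalized shortfalls: (625−390)/625 = 0.3760.
Raised to α = 2.5: 0.08669.
Sum = 0.086690; FGT(2.5) = 0.086690 / 7 = 0.0124.

0.0124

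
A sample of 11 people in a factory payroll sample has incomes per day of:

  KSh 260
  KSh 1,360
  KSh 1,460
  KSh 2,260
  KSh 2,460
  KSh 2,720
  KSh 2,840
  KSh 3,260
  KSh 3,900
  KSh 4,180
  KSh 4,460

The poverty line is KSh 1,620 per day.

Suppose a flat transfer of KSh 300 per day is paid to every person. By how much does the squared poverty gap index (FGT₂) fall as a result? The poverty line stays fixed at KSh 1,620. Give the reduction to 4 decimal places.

0.0284

Before: below the line — KSh 260, KSh 1,360, KSh 1,460; squared poverty gap index (FGT₂) = 0.067298.
After the KSh 300 transfer: below the line — KSh 560; squared poverty gap index (FGT₂) = 0.038921.
Reduction = 0.067298 − 0.038921 = 0.0284.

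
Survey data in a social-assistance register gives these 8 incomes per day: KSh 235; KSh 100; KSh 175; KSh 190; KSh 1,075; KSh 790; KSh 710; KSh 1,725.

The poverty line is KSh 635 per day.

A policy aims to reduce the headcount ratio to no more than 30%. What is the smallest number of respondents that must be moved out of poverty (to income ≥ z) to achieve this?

Currently q = 4 of N = 8 are below the line (H = 0.500).
A headcount ratio of at most 30% allows at most ⌊0.30 × 8⌋ = 2 poor respondents.
So at least 4 − 2 = 2 must be lifted.

2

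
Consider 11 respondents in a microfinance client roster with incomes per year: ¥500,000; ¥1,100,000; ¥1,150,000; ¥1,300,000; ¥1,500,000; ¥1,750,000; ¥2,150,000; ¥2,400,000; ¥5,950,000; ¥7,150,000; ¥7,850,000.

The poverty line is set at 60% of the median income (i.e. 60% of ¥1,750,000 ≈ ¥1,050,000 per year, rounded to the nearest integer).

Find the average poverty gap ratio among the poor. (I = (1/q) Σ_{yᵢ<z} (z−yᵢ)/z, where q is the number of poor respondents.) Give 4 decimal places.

Below the line: ¥500,000 (q = 1 of N = 11).
Shortfall ratios (z−y)/z: 0.5238; sum = 0.523810.
I averages over the q = 1 poor units only: 0.523810 / 1 = 0.5238.

0.5238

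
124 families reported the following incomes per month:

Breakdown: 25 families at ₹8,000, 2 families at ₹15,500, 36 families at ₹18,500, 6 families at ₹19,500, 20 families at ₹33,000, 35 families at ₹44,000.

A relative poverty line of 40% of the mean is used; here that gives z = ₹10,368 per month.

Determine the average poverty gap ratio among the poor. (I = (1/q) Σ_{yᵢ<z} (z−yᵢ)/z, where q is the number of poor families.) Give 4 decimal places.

0.2284

Below z: 25×₹8,000 (q = 25 of N = 124).
Relative gaps: 0.2284 (×25); sum = 5.709877.
I averages over the q = 25 poor units only: 5.709877 / 25 = 0.2284.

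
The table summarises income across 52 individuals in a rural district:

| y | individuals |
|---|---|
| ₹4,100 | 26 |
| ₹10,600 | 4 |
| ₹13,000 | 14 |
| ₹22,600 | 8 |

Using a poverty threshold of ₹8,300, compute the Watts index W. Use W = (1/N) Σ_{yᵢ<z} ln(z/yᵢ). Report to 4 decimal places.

Poor units: 26×₹4,100 (q = 26 of N = 52).
ln(z/y) terms: ln(8300/4100) = 0.7053 (×26).
W = 18.336982 / 52 = 0.3526.

0.3526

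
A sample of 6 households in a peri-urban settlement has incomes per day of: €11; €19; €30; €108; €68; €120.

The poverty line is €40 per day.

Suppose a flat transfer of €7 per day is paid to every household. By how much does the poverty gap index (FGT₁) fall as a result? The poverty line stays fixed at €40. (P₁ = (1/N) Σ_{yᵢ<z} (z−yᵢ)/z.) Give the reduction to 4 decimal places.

0.0875

Before: below the line — €11, €19, €30; poverty gap index (FGT₁) = 0.250000.
After the €7 transfer: below the line — €18, €26, €37; poverty gap index (FGT₁) = 0.162500.
Reduction = 0.250000 − 0.162500 = 0.0875.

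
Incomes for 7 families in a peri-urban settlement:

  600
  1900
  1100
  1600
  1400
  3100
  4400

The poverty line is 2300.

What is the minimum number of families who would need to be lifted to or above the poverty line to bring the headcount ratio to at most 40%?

3

Currently q = 5 of N = 7 are below the line (H = 0.714).
A headcount ratio of at most 40% allows at most ⌊0.40 × 7⌋ = 2 poor families.
So at least 5 − 2 = 3 must be lifted.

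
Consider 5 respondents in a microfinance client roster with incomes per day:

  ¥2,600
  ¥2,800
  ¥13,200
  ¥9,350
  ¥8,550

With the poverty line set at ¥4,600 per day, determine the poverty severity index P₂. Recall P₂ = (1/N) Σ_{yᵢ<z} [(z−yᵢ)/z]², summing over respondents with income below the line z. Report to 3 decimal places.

0.068

Poor units: ¥2,600, ¥2,800 (q = 2 of N = 5).
Normalized shortfalls: (4600−2600)/4600 = 0.4348; (4600−2800)/4600 = 0.3913.
Squared: 0.1890; 0.1531.
Sum = 0.342155; P₂ = 0.342155 / 5 = 0.068.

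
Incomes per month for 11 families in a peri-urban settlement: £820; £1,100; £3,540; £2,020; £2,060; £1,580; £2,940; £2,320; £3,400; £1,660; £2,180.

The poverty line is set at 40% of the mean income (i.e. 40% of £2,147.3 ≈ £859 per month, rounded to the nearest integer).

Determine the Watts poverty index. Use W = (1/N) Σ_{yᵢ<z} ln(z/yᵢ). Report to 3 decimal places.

0.004

Poor units: £820 (q = 1 of N = 11).
ln(z/y) terms: ln(859/820) = 0.0465.
W = 0.046465 / 11 = 0.004.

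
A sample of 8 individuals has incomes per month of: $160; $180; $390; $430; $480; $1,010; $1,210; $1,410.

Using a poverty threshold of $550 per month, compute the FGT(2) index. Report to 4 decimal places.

0.1380

Below z: $160, $180, $390, $430, $480 (q = 5 of N = 8).
Gap ratios (z−y)/z: (550−160)/550 = 0.7091; (550−180)/550 = 0.6727; (550−390)/550 = 0.2909; (550−430)/550 = 0.2182; (550−480)/550 = 0.1273.
Squared: 0.5028; 0.4526; 0.0846; 0.0476; 0.0162.
Sum = 1.103802; P₂ = 1.103802 / 8 = 0.1380.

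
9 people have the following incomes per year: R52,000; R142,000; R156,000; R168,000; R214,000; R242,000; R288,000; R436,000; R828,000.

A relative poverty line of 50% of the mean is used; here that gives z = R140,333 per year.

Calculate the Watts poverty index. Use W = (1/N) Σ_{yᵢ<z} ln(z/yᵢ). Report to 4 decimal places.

Below z: R52,000 (q = 1 of N = 9).
Log gaps: ln(140333/52000) = 0.9928.
W = 0.992774 / 9 = 0.1103.

0.1103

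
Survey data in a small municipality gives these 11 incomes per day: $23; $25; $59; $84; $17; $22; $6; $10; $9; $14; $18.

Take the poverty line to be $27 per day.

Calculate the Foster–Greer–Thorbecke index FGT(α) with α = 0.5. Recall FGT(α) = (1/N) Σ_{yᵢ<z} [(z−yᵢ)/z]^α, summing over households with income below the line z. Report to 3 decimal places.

0.496

Incomes under z: $6, $9, $10, $14, $17, $18, $22, $23, $25 (q = 9 of N = 11).
Shortfall ratios: (27−6)/27 = 0.7778; (27−9)/27 = 0.6667; (27−10)/27 = 0.6296; (27−14)/27 = 0.4815; (27−17)/27 = 0.3704; (27−18)/27 = 0.3333; (27−22)/27 = 0.1852; (27−23)/27 = 0.1481; (27−25)/27 = 0.0741.
Raised to α = 0.5: 0.88192; 0.81650; 0.79349; 0.69389; 0.60858; 0.57735; 0.43033; 0.38490; 0.27217.
Sum = 5.459122; FGT(0.5) = 5.459122 / 11 = 0.496.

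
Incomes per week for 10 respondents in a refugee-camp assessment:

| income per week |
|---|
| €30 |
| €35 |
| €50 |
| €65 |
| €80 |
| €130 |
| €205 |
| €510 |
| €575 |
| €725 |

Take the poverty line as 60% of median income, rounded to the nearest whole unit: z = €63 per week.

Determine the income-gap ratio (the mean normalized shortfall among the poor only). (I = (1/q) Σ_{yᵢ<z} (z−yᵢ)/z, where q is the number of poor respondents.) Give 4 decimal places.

0.3915

Below z: €30, €35, €50 (q = 3 of N = 10).
Relative gaps: 0.5238, 0.4444, 0.2063; sum = 1.174603.
The income-gap ratio divides by q (the poor only): 1.174603 / 3 = 0.3915.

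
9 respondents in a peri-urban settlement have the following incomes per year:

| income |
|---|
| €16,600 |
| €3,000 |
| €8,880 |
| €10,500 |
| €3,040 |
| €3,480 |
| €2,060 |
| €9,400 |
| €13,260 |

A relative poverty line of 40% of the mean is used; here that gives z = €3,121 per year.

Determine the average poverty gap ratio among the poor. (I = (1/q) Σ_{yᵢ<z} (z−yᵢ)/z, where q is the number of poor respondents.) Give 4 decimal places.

Poor units: €2,060, €3,000, €3,040 (q = 3 of N = 9).
Shortfall ratios (z−y)/z: 0.3400, 0.0388, 0.0260; sum = 0.404678.
I averages over the q = 3 poor units only: 0.404678 / 3 = 0.1349.

0.1349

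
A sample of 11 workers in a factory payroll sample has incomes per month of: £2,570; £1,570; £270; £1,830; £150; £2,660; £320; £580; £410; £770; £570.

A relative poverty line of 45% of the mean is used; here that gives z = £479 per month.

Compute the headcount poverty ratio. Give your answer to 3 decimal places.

0.364

4 of the 11 workers have income below £479.
H = 4/11 = 0.364.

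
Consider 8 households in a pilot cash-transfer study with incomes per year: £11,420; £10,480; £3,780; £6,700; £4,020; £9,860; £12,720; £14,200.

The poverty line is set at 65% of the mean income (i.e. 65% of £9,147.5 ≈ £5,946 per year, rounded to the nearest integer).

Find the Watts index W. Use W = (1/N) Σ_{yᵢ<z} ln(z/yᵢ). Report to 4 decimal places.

0.1056

Below the line: £3,780, £4,020 (q = 2 of N = 8).
ln(z/y) terms: ln(5946/3780) = 0.4530; ln(5946/4020) = 0.3914.
W = 0.844432 / 8 = 0.1056.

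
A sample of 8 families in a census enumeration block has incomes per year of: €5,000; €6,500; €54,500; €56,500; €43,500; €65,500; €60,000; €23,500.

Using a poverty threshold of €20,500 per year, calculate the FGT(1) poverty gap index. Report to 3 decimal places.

0.180

Incomes under z: €5,000, €6,500 (q = 2 of N = 8).
Normalized shortfalls: (20500−5000)/20500 = 0.7561; (20500−6500)/20500 = 0.6829.
Σ = 1.439024. Dividing by the full population N = 8 gives P₁ = 0.180.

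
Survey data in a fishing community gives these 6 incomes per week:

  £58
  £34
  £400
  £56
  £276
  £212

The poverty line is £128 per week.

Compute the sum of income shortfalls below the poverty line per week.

£236

Below z: £34, £56, £58 (q = 3 of N = 6).
Individual gaps: 128−34 = 94; 128−56 = 72; 128−58 = 70.
Aggregate gap = £236.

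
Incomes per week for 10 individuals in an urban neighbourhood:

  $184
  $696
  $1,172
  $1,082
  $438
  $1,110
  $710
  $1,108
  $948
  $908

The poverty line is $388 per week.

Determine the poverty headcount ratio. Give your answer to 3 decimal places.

1 of the 10 individuals have income below $388.
H = 1/10 = 0.100.

0.100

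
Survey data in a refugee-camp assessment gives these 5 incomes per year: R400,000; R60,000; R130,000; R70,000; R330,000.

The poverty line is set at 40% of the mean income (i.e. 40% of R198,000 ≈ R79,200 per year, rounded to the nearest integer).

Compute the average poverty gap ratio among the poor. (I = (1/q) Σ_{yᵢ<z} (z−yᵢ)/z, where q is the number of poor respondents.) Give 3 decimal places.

Poor units: R60,000, R70,000 (q = 2 of N = 5).
Relative gaps: 0.2424, 0.1162; sum = 0.358586.
I averages over the q = 2 poor units only: 0.358586 / 2 = 0.179.

0.179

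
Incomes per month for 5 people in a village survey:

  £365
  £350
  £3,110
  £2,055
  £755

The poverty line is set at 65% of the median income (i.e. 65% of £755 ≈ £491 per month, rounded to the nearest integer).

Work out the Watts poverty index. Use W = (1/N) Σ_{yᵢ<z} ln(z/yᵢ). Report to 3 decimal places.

0.127

Incomes under z: £350, £365 (q = 2 of N = 5).
Log shortfalls: ln(491/350) = 0.3385; ln(491/365) = 0.2965.
W = 0.635058 / 5 = 0.127.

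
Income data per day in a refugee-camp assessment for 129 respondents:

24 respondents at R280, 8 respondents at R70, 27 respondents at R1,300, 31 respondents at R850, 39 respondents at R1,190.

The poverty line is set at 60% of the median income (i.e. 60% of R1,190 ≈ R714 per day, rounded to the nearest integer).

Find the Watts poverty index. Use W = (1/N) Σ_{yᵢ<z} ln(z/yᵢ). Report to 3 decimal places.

0.318

Poor units: 8×R70, 24×R280 (q = 32 of N = 129).
Log shortfalls: ln(714/70) = 2.3224 (×8); ln(714/280) = 0.9361 (×24).
W = 41.045342 / 129 = 0.318.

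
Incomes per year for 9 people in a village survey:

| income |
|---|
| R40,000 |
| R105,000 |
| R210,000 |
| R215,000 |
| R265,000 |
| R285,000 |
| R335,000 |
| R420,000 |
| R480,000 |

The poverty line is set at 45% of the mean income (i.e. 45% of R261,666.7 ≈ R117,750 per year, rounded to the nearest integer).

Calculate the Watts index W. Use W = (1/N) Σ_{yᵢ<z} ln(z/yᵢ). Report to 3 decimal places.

Below z: R40,000, R105,000 (q = 2 of N = 9).
Log gaps: ln(117750/40000) = 1.0797; ln(117750/105000) = 0.1146.
W = 1.194288 / 9 = 0.133.

0.133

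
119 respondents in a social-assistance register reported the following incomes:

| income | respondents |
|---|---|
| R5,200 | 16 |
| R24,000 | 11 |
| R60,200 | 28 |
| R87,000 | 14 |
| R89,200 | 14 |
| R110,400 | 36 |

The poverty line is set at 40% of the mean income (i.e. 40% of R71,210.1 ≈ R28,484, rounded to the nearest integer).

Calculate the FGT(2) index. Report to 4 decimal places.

0.0921

Incomes under z: 16×R5,200, 11×R24,000 (q = 27 of N = 119).
Shortfall ratios: (28484−5200)/28484 = 0.8174 (×16); (28484−24000)/28484 = 0.1574 (×11).
Squared: 0.6682 (×16); 0.0248 (×11).
Sum = 10.963964; P₂ = 10.963964 / 119 = 0.0921.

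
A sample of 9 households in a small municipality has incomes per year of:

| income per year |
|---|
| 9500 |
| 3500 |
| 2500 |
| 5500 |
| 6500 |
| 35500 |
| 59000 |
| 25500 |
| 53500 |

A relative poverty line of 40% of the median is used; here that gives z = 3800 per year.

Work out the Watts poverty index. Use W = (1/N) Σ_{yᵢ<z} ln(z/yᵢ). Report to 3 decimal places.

0.056

Below the line: 2500, 3500 (q = 2 of N = 9).
ln(z/y) terms: ln(3800/2500) = 0.4187; ln(3800/3500) = 0.0822.
W = 0.500948 / 9 = 0.056.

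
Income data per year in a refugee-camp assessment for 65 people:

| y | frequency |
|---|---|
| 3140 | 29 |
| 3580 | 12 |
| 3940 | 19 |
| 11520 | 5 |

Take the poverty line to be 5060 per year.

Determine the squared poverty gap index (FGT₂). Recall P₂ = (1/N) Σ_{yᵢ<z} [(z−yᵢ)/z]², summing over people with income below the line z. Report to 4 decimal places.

Incomes under z: 29×3140, 12×3580, 19×3940 (q = 60 of N = 65).
Relative gaps: (5060−3140)/5060 = 0.3794 (×29); (5060−3580)/5060 = 0.2925 (×12); (5060−3940)/5060 = 0.2213 (×19).
Squared: 0.1440 (×29); 0.0856 (×12); 0.0490 (×19).
Sum = 6.132888; P₂ = 6.132888 / 65 = 0.0944.

0.0944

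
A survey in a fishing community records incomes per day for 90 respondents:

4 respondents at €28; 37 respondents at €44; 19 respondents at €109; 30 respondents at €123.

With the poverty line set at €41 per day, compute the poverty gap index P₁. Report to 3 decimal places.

0.014

Poor units: 4×€28 (q = 4 of N = 90).
Relative gaps: (41−28)/41 = 0.3171 (×4).
Σ = 1.268293. Dividing by the full population N = 90 gives P₁ = 0.014.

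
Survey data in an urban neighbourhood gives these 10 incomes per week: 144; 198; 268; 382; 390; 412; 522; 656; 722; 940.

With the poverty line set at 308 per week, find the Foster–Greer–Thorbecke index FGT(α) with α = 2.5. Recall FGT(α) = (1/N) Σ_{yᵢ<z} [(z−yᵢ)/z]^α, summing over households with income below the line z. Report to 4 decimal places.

0.0289

Below the line: 144, 198, 268 (q = 3 of N = 10).
Shortfall ratios: (308−144)/308 = 0.5325; (308−198)/308 = 0.3571; (308−268)/308 = 0.1299.
Raised to α = 2.5: 0.20689; 0.07623; 0.00608.
Sum = 0.289191; FGT(2.5) = 0.289191 / 10 = 0.0289.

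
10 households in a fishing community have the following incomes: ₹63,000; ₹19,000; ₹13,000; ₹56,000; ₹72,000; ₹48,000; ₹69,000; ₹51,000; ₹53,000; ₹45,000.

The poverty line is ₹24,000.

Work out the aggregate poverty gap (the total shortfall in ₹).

₹16,000

Below the line: ₹13,000, ₹19,000 (q = 2 of N = 10).
Individual gaps: 24000−13000 = 11000; 24000−19000 = 5000.
Aggregate gap = ₹16,000.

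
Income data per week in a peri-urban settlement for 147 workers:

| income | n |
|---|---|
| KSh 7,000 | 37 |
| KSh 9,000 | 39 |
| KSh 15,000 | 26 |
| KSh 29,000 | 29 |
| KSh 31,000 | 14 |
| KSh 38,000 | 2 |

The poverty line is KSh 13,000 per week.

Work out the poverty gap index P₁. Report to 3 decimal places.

0.198

Incomes under z: 37×KSh 7,000, 39×KSh 9,000 (q = 76 of N = 147).
Shortfall ratios: (13000−7000)/13000 = 0.4615 (×37); (13000−9000)/13000 = 0.3077 (×39).
Σ = 29.076923. Dividing by the full population N = 147 gives P₁ = 0.198.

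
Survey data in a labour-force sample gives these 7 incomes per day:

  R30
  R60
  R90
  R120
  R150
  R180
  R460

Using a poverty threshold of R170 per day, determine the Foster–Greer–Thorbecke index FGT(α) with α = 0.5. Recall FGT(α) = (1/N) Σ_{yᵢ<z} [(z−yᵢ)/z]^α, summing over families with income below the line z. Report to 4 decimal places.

Incomes under z: R30, R60, R90, R120, R150 (q = 5 of N = 7).
Relative gaps: (170−30)/170 = 0.8235; (170−60)/170 = 0.6471; (170−90)/170 = 0.4706; (170−120)/170 = 0.2941; (170−150)/170 = 0.1176.
Raised to α = 0.5: 0.90749; 0.80440; 0.68599; 0.54233; 0.34300.
Sum = 3.283203; FGT(0.5) = 3.283203 / 7 = 0.4690.

0.4690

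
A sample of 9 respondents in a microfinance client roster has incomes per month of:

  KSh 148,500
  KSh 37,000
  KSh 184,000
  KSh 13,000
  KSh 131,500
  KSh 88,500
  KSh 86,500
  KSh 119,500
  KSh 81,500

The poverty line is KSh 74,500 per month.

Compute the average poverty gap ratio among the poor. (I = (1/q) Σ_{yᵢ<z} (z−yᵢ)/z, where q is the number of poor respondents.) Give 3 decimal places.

0.664

Incomes under z: KSh 13,000, KSh 37,000 (q = 2 of N = 9).
Relative gaps: 0.8255, 0.5034; sum = 1.328859.
I averages over the q = 2 poor units only: 1.328859 / 2 = 0.664.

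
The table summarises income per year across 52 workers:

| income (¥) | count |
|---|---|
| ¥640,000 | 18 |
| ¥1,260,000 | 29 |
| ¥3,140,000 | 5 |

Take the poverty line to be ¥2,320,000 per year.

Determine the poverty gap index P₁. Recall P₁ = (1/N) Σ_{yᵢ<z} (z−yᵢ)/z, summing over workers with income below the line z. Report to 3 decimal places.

0.505

Below z: 18×¥640,000, 29×¥1,260,000 (q = 47 of N = 52).
Normalized shortfalls: (2320000−640000)/2320000 = 0.7241 (×18); (2320000−1260000)/2320000 = 0.4569 (×29).
Σ = 26.284483. Dividing by the full population N = 52 gives P₁ = 0.505.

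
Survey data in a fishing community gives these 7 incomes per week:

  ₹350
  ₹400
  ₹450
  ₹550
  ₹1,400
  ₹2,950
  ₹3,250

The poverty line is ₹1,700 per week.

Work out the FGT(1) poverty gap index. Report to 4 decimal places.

0.4496

Incomes under z: ₹350, ₹400, ₹450, ₹550, ₹1,400 (q = 5 of N = 7).
Normalized shortfalls: (1700−350)/1700 = 0.7941; (1700−400)/1700 = 0.7647; (1700−450)/1700 = 0.7353; (1700−550)/1700 = 0.6765; (1700−1400)/1700 = 0.1765.
Σ = 3.147059. Dividing by the full population N = 7 gives P₁ = 0.4496.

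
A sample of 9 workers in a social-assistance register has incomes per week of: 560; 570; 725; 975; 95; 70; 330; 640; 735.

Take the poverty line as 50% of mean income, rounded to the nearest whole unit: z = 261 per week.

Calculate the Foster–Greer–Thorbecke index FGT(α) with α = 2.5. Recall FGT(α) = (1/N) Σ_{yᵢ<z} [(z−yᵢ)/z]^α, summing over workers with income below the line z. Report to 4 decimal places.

0.0867

Incomes under z: 70, 95 (q = 2 of N = 9).
Relative gaps: (261−70)/261 = 0.7318; (261−95)/261 = 0.6360.
Raised to α = 2.5: 0.45812; 0.32260.
Sum = 0.780726; FGT(2.5) = 0.780726 / 9 = 0.0867.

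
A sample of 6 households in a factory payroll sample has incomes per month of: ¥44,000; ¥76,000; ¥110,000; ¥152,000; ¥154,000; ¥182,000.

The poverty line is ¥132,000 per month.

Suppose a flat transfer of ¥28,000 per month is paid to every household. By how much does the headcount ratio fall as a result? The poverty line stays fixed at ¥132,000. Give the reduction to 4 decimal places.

Before: below the line — ¥44,000, ¥76,000, ¥110,000; headcount ratio = 0.500000.
After the ¥28,000 transfer: below the line — ¥72,000, ¥104,000; headcount ratio = 0.333333.
Reduction = 0.500000 − 0.333333 = 0.1667.

0.1667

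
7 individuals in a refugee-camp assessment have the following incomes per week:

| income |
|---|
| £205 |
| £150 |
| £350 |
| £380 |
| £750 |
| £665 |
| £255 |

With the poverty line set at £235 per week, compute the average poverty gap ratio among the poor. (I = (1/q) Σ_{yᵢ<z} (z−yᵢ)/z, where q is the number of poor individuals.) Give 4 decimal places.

0.2447

Below the line: £150, £205 (q = 2 of N = 7).
Shortfall ratios (z−y)/z: 0.3617, 0.1277; sum = 0.489362.
I averages over the q = 2 poor units only: 0.489362 / 2 = 0.2447.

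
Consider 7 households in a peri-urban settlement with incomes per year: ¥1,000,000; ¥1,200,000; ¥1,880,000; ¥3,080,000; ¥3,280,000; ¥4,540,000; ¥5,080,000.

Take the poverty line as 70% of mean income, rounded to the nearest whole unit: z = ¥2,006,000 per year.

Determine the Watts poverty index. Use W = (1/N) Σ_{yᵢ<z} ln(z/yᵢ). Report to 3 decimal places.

0.182

Below z: ¥1,000,000, ¥1,200,000, ¥1,880,000 (q = 3 of N = 7).
Log gaps: ln(2006000/1000000) = 0.6961; ln(2006000/1200000) = 0.5138; ln(2006000/1880000) = 0.0649.
W = 1.274835 / 7 = 0.182.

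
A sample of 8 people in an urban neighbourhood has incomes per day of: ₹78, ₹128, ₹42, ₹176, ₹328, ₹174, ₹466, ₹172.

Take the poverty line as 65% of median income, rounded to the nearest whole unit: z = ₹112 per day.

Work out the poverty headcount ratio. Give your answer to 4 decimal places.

0.2500

2 of the 8 people have income below ₹112.
H = 2/8 = 0.2500.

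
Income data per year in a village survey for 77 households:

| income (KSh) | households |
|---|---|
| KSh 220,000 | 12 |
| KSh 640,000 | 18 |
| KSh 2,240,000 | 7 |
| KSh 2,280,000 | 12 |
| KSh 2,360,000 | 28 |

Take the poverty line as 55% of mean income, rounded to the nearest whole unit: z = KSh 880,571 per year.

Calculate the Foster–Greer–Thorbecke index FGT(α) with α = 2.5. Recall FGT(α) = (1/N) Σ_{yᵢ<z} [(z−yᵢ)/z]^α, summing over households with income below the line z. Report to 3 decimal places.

0.085

Below the line: 12×KSh 220,000, 18×KSh 640,000 (q = 30 of N = 77).
Gap ratios (z−y)/z: (880571−220000)/880571 = 0.7502 (×12); (880571−640000)/880571 = 0.2732 (×18).
Raised to α = 2.5: 0.48740 (×12); 0.03901 (×18).
Sum = 6.551045; FGT(2.5) = 6.551045 / 77 = 0.085.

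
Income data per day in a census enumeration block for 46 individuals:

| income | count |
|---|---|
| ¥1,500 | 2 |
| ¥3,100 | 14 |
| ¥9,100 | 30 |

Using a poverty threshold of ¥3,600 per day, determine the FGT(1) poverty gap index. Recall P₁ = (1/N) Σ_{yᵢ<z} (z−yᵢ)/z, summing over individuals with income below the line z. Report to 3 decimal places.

0.068

Poor units: 2×¥1,500, 14×¥3,100 (q = 16 of N = 46).
Normalized shortfalls: (3600−1500)/3600 = 0.5833 (×2); (3600−3100)/3600 = 0.1389 (×14).
Σ = 3.111111. Dividing by the full population N = 46 gives P₁ = 0.068.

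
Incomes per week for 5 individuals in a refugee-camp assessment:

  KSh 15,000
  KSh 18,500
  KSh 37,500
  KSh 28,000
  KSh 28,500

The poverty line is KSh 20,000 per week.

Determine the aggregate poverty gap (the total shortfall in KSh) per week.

KSh 6,500

Below the line: KSh 15,000, KSh 18,500 (q = 2 of N = 5).
Individual gaps: 20000−15000 = 5000; 20000−18500 = 1500.
Aggregate gap = KSh 6,500.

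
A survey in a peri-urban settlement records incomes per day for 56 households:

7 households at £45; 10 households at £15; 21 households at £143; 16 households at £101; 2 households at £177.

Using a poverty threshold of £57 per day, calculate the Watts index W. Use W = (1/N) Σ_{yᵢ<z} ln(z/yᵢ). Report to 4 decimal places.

Below the line: 10×£15, 7×£45 (q = 17 of N = 56).
Log gaps: ln(57/15) = 1.3350 (×10); ln(57/45) = 0.2364 (×7).
W = 15.004732 / 56 = 0.2679.

0.2679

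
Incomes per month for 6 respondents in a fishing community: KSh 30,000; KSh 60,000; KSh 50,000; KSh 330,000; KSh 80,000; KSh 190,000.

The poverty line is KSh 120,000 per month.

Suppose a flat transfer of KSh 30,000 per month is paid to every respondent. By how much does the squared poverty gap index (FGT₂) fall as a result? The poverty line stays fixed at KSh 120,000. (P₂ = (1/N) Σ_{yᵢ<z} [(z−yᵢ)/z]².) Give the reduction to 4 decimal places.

Before: below the line — KSh 30,000, KSh 50,000, KSh 60,000, KSh 80,000; squared poverty gap index (FGT₂) = 0.210648.
After the KSh 30,000 transfer: below the line — KSh 60,000, KSh 80,000, KSh 90,000, KSh 110,000; squared poverty gap index (FGT₂) = 0.071759.
Reduction = 0.210648 − 0.071759 = 0.1389.

0.1389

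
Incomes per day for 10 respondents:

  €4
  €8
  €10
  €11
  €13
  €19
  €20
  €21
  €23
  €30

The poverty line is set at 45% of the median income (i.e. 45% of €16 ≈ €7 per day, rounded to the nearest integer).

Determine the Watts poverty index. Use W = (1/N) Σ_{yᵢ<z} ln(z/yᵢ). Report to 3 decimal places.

Below the line: €4 (q = 1 of N = 10).
Log gaps: ln(7/4) = 0.5596.
W = 0.559616 / 10 = 0.056.

0.056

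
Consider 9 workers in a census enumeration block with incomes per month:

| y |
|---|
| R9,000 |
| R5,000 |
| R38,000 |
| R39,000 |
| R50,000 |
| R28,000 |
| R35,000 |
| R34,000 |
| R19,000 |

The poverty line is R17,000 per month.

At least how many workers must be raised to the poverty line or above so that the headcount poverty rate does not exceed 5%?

2

Currently q = 2 of N = 9 are below the line (H = 0.222).
A headcount ratio of at most 5% allows at most ⌊0.05 × 9⌋ = 0 poor workers.
So at least 2 − 0 = 2 must be lifted.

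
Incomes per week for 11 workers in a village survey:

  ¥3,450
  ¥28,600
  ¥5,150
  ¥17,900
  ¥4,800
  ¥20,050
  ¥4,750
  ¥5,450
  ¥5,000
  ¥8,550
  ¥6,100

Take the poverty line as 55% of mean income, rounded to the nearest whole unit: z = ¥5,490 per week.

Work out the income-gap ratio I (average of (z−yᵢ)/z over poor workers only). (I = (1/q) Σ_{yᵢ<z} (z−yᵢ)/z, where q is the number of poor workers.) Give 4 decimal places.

0.1318

Below z: ¥3,450, ¥4,750, ¥4,800, ¥5,000, ¥5,150, ¥5,450 (q = 6 of N = 11).
Shortfall ratios (z−y)/z: 0.3716, 0.1348, 0.1257, 0.0893, 0.0619, 0.0073; sum = 0.790528.
The income-gap ratio divides by q (the poor only): 0.790528 / 6 = 0.1318.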